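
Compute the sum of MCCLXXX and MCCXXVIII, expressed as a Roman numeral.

MCCLXXX = 1280
MCCXXVIII = 1228
1280 + 1228 = 2508

MMDVIII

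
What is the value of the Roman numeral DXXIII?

DXXIII: D=500, X=10, X=10, I=1, I=1, I=1
500 + 10 + 10 + 1 + 1 + 1 = 523

523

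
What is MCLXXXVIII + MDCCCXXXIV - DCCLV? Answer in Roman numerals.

MCLXXXVIII = 1188, MDCCCXXXIV = 1834, DCCLV = 755
1188 + 1834 = 3022
3022 - 755 = 2267

MMCCLXVII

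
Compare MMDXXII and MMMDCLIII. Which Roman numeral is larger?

MMDXXII = 2522
MMMDCLIII = 3653
3653 is larger

MMMDCLIII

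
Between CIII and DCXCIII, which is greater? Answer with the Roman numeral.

CIII = 103
DCXCIII = 693
693 is larger

DCXCIII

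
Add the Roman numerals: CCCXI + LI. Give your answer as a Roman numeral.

CCCXI = 311
LI = 51
311 + 51 = 362

CCCLXII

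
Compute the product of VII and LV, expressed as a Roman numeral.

VII = 7
LV = 55
7 × 55 = 385

CCCLXXXV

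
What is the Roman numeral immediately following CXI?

CXI = 111; next is 112

CXII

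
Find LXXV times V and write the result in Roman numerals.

LXXV = 75
V = 5
75 × 5 = 375

CCCLXXV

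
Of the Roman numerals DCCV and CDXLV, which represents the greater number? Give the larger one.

DCCV = 705
CDXLV = 445
705 is larger

DCCV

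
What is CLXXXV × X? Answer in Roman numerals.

CLXXXV = 185
X = 10
185 × 10 = 1850

MDCCCL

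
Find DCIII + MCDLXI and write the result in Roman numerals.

DCIII = 603
MCDLXI = 1461
603 + 1461 = 2064

MMLXIV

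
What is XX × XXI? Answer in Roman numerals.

XX = 20
XXI = 21
20 × 21 = 420

CDXX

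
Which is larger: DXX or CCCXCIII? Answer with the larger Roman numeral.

DXX = 520
CCCXCIII = 393
520 is larger

DXX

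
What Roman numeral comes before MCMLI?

MCMLI = 1951; previous is 1950

MCML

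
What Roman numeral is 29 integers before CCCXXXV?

CCCXXXV = 335
335 - 29 = 306

CCCVI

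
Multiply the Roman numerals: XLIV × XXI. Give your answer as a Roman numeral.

XLIV = 44
XXI = 21
44 × 21 = 924

CMXXIV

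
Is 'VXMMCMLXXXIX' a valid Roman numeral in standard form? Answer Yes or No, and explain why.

'VXMMCMLXXXIX': Invalid subtractive combination: VX

No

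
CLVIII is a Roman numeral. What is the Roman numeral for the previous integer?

CLVIII = 158; previous is 157

CLVII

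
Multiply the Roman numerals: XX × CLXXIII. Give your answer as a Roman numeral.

XX = 20
CLXXIII = 173
20 × 173 = 3460

MMMCDLX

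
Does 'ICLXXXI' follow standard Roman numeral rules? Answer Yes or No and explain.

'ICLXXXI': Invalid subtractive combination: IC

No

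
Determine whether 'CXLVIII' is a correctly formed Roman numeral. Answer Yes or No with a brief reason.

'CXLVIII': Check the rules: uses only the symbols I, V, X, L, C, D, M; no symbol is repeated more than three times in a row; V, L and D each appear at most once; the only place a smaller symbol precedes a larger one is the allowed subtractive pair XL, the symbol right after such a pair (if any) is smaller than the pair's first symbol, and otherwise the values never increase from left to right. Value: C (100) + XL (40) + V (5) + I (1) + I (1) + I (1) = 148. So it is a valid standard Roman numeral.

Yes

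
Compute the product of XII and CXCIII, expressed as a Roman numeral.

XII = 12
CXCIII = 193
12 × 193 = 2316

MMCCCXVI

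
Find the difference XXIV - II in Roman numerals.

XXIV = 24
II = 2
24 - 2 = 22

XXII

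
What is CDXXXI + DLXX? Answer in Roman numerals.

CDXXXI = 431
DLXX = 570
431 + 570 = 1001

MI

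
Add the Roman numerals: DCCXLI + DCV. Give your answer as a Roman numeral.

DCCXLI = 741
DCV = 605
741 + 605 = 1346

MCCCXLVI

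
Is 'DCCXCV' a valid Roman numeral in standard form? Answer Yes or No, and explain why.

'DCCXCV': Check the rules: uses only the symbols I, V, X, L, C, D, M; no symbol is repeated more than three times in a row; V, L and D each appear at most once; the only place a smaller symbol precedes a larger one is the allowed subtractive pair XC, the symbol right after such a pair (if any) is smaller than the pair's first symbol, and otherwise the values never increase from left to right. Value: D (500) + C (100) + C (100) + XC (90) + V (5) = 795. So it is a valid standard Roman numeral.

Yes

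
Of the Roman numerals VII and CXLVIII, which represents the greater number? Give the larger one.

VII = 7
CXLVIII = 148
148 is larger

CXLVIII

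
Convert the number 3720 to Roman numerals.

Convert 3720 to Roman numerals:
  3720 contains 3×1000 (MMM)
  720 contains 1×500 (D)
  220 contains 2×100 (CC)
  20 contains 2×10 (XX)

MMMDCCXX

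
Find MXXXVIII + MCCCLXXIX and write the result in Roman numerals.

MXXXVIII = 1038
MCCCLXXIX = 1379
1038 + 1379 = 2417

MMCDXVII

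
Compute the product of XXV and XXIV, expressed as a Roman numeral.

XXV = 25
XXIV = 24
25 × 24 = 600

DC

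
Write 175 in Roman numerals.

Convert 175 to Roman numerals:
  175 contains 1×100 (C)
  75 contains 1×50 (L)
  25 contains 2×10 (XX)
  5 contains 1×5 (V)

CLXXV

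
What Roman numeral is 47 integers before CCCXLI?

CCCXLI = 341
341 - 47 = 294

CCXCIV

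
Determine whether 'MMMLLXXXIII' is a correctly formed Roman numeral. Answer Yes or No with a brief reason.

'MMMLLXXXIII': L should not appear more than once

No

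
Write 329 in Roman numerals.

Convert 329 to Roman numerals:
  329 contains 3×100 (CCC)
  29 contains 2×10 (XX)
  9 contains 1×9 (IX)

CCCXXIX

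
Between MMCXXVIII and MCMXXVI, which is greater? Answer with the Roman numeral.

MMCXXVIII = 2128
MCMXXVI = 1926
2128 is larger

MMCXXVIII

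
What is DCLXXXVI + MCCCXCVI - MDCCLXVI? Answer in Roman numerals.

DCLXXXVI = 686, MCCCXCVI = 1396, MDCCLXVI = 1766
686 + 1396 = 2082
2082 - 1766 = 316

CCCXVI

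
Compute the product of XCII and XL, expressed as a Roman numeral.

XCII = 92
XL = 40
92 × 40 = 3680

MMMDCLXXX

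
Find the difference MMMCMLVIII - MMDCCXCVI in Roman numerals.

MMMCMLVIII = 3958
MMDCCXCVI = 2796
3958 - 2796 = 1162

MCLXII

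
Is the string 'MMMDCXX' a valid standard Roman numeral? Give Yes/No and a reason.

'MMMDCXX': Check the rules: uses only the symbols I, V, X, L, C, D, M; no symbol is repeated more than three times in a row; V, L and D each appear at most once; no smaller symbol precedes a larger one (values never increase from left to right). Value: M (1000) + M (1000) + M (1000) + D (500) + C (100) + X (10) + X (10) = 3620. So it is a valid standard Roman numeral.

Yes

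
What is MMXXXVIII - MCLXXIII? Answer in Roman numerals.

MMXXXVIII = 2038
MCLXXIII = 1173
2038 - 1173 = 865

DCCCLXV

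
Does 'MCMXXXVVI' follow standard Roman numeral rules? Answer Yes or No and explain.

'MCMXXXVVI': V should not appear more than once

No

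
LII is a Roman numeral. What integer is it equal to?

LII: L=50, I=1, I=1
50 + 1 + 1 = 52

52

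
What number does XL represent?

XL: XL=40

40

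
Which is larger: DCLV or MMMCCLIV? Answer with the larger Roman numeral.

DCLV = 655
MMMCCLIV = 3254
3254 is larger

MMMCCLIV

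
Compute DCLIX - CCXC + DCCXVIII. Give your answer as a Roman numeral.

DCLIX = 659, CCXC = 290, DCCXVIII = 718
659 - 290 = 369
369 + 718 = 1087

MLXXXVII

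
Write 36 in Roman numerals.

Convert 36 to Roman numerals:
  36 contains 3×10 (XXX)
  6 contains 1×5 (V)
  1 contains 1×1 (I)

XXXVI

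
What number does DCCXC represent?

DCCXC: D=500, C=100, C=100, XC=90
500 + 100 + 100 + 90 = 790

790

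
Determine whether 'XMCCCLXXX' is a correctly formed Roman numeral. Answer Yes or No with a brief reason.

'XMCCCLXXX': Invalid subtractive combination: XM

No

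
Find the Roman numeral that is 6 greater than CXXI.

CXXI = 121
121 + 6 = 127

CXXVII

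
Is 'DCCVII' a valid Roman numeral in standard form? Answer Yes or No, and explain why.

'DCCVII': Check the rules: uses only the symbols I, V, X, L, C, D, M; no symbol is repeated more than three times in a row; V, L and D each appear at most once; no smaller symbol precedes a larger one (values never increase from left to right). Value: D (500) + C (100) + C (100) + V (5) + I (1) + I (1) = 707. So it is a valid standard Roman numeral.

Yes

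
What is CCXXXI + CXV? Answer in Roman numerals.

CCXXXI = 231
CXV = 115
231 + 115 = 346

CCCXLVI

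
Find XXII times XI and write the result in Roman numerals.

XXII = 22
XI = 11
22 × 11 = 242

CCXLII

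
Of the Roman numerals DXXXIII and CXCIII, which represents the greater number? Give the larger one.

DXXXIII = 533
CXCIII = 193
533 is larger

DXXXIII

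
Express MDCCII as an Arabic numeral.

MDCCII: M=1000, D=500, C=100, C=100, I=1, I=1
1000 + 500 + 100 + 100 + 1 + 1 = 1702

1702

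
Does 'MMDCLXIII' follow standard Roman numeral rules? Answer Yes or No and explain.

'MMDCLXIII': Check the rules: uses only the symbols I, V, X, L, C, D, M; no symbol is repeated more than three times in a row; V, L and D each appear at most once; no smaller symbol precedes a larger one (values never increase from left to right). Value: M (1000) + M (1000) + D (500) + C (100) + L (50) + X (10) + I (1) + I (1) + I (1) = 2663. So it is a valid standard Roman numeral.

Yes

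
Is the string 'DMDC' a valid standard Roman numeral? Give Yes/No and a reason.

'DMDC': D should not appear more than once

No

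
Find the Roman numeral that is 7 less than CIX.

CIX = 109
109 - 7 = 102

CII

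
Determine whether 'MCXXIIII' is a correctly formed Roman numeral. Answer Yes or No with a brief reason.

'MCXXIIII': More than 3 consecutive I's

No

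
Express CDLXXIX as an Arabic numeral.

CDLXXIX: CD=400, L=50, X=10, X=10, IX=9
400 + 50 + 10 + 10 + 9 = 479

479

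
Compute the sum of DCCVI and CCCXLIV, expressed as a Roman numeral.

DCCVI = 706
CCCXLIV = 344
706 + 344 = 1050

ML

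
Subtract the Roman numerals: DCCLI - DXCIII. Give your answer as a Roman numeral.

DCCLI = 751
DXCIII = 593
751 - 593 = 158

CLVIII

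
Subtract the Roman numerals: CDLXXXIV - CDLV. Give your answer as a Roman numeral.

CDLXXXIV = 484
CDLV = 455
484 - 455 = 29

XXIX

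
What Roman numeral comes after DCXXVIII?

DCXXVIII = 628; next is 629

DCXXIX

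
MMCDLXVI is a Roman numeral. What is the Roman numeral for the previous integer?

MMCDLXVI = 2466; previous is 2465

MMCDLXV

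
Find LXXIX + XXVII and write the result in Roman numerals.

LXXIX = 79
XXVII = 27
79 + 27 = 106

CVI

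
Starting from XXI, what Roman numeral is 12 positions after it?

XXI = 21
21 + 12 = 33

XXXIII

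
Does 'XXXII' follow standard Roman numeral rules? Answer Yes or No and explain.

'XXXII': Check the rules: uses only the symbols I, V, X, L, C, D, M; no symbol is repeated more than three times in a row; V, L and D each appear at most once; no smaller symbol precedes a larger one (values never increase from left to right). Value: X (10) + X (10) + X (10) + I (1) + I (1) = 32. So it is a valid standard Roman numeral.

Yes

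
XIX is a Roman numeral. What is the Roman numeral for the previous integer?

XIX = 19; previous is 18

XVIII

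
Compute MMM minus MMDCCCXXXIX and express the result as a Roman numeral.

MMM = 3000
MMDCCCXXXIX = 2839
3000 - 2839 = 161

CLXI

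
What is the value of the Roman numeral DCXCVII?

DCXCVII: D=500, C=100, XC=90, V=5, I=1, I=1
500 + 100 + 90 + 5 + 1 + 1 = 697

697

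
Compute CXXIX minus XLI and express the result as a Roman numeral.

CXXIX = 129
XLI = 41
129 - 41 = 88

LXXXVIII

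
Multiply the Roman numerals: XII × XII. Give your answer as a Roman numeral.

XII = 12
XII = 12
12 × 12 = 144

CXLIV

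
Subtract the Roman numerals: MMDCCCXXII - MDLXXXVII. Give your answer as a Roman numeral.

MMDCCCXXII = 2822
MDLXXXVII = 1587
2822 - 1587 = 1235

MCCXXXV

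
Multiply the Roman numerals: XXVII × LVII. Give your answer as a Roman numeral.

XXVII = 27
LVII = 57
27 × 57 = 1539

MDXXXIX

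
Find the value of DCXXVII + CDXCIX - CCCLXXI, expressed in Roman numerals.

DCXXVII = 627, CDXCIX = 499, CCCLXXI = 371
627 + 499 = 1126
1126 - 371 = 755

DCCLV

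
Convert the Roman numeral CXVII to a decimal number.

CXVII: C=100, X=10, V=5, I=1, I=1
100 + 10 + 5 + 1 + 1 = 117

117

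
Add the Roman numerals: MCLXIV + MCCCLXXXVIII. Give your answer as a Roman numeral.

MCLXIV = 1164
MCCCLXXXVIII = 1388
1164 + 1388 = 2552

MMDLII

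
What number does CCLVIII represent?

CCLVIII: C=100, C=100, L=50, V=5, I=1, I=1, I=1
100 + 100 + 50 + 5 + 1 + 1 + 1 = 258

258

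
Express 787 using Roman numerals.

Convert 787 to Roman numerals:
  787 contains 1×500 (D)
  287 contains 2×100 (CC)
  87 contains 1×50 (L)
  37 contains 3×10 (XXX)
  7 contains 1×5 (V)
  2 contains 2×1 (II)

DCCLXXXVII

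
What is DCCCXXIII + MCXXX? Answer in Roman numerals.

DCCCXXIII = 823
MCXXX = 1130
823 + 1130 = 1953

MCMLIII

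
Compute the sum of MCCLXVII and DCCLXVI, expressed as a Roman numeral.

MCCLXVII = 1267
DCCLXVI = 766
1267 + 766 = 2033

MMXXXIII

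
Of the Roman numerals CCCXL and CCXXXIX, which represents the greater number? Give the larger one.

CCCXL = 340
CCXXXIX = 239
340 is larger

CCCXL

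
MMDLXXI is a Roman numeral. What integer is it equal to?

MMDLXXI: M=1000, M=1000, D=500, L=50, X=10, X=10, I=1
1000 + 1000 + 500 + 50 + 10 + 10 + 1 = 2571

2571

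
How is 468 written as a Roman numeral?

Convert 468 to Roman numerals:
  468 contains 1×400 (CD)
  68 contains 1×50 (L)
  18 contains 1×10 (X)
  8 contains 1×5 (V)
  3 contains 3×1 (III)

CDLXVIII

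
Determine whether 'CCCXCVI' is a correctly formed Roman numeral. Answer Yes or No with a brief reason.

'CCCXCVI': Check the rules: uses only the symbols I, V, X, L, C, D, M; no symbol is repeated more than three times in a row; V, L and D each appear at most once; the only place a smaller symbol precedes a larger one is the allowed subtractive pair XC, the symbol right after such a pair (if any) is smaller than the pair's first symbol, and otherwise the values never increase from left to right. Value: C (100) + C (100) + C (100) + XC (90) + V (5) + I (1) = 396. So it is a valid standard Roman numeral.

Yes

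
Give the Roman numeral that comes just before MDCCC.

MDCCC = 1800; previous is 1799

MDCCXCIX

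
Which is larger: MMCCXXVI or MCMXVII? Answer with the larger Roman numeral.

MMCCXXVI = 2226
MCMXVII = 1917
2226 is larger

MMCCXXVI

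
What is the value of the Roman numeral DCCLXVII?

DCCLXVII: D=500, C=100, C=100, L=50, X=10, V=5, I=1, I=1
500 + 100 + 100 + 50 + 10 + 5 + 1 + 1 = 767

767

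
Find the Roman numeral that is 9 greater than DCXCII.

DCXCII = 692
692 + 9 = 701

DCCI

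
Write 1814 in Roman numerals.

Convert 1814 to Roman numerals:
  1814 contains 1×1000 (M)
  814 contains 1×500 (D)
  314 contains 3×100 (CCC)
  14 contains 1×10 (X)
  4 contains 1×4 (IV)

MDCCCXIV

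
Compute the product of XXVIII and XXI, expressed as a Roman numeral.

XXVIII = 28
XXI = 21
28 × 21 = 588

DLXXXVIII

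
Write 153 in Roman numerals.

Convert 153 to Roman numerals:
  153 contains 1×100 (C)
  53 contains 1×50 (L)
  3 contains 3×1 (III)

CLIII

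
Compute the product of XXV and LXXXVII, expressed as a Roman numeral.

XXV = 25
LXXXVII = 87
25 × 87 = 2175

MMCLXXV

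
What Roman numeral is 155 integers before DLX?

DLX = 560
560 - 155 = 405

CDV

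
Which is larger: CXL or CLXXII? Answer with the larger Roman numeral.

CXL = 140
CLXXII = 172
172 is larger

CLXXII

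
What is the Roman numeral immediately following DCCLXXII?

DCCLXXII = 772, so the next integer is 772 + 1 = 773

DCCLXXIII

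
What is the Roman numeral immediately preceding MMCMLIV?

MMCMLIV = 2954; previous is 2953

MMCMLIII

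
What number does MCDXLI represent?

MCDXLI: M=1000, CD=400, XL=40, I=1
1000 + 400 + 40 + 1 = 1441

1441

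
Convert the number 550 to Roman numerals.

Convert 550 to Roman numerals:
  550 contains 1×500 (D)
  50 contains 1×50 (L)

DL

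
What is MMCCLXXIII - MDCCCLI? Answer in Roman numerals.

MMCCLXXIII = 2273
MDCCCLI = 1851
2273 - 1851 = 422

CDXXII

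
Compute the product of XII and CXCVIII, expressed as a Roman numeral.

XII = 12
CXCVIII = 198
12 × 198 = 2376

MMCCCLXXVI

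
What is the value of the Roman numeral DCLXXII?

DCLXXII: D=500, C=100, L=50, X=10, X=10, I=1, I=1
500 + 100 + 50 + 10 + 10 + 1 + 1 = 672

672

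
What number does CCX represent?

CCX: C=100, C=100, X=10
100 + 100 + 10 = 210

210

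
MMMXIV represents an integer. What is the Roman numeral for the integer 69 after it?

MMMXIV = 3014
3014 + 69 = 3083

MMMLXXXIII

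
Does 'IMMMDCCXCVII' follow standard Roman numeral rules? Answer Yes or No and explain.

'IMMMDCCXCVII': Invalid subtractive combination: IM

No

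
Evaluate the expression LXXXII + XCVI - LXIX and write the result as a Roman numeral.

LXXXII = 82, XCVI = 96, LXIX = 69
82 + 96 = 178
178 - 69 = 109

CIX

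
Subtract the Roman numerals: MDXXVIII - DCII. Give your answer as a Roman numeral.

MDXXVIII = 1528
DCII = 602
1528 - 602 = 926

CMXXVI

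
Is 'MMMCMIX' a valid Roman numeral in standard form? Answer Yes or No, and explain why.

'MMMCMIX': Check the rules: uses only the symbols I, V, X, L, C, D, M; no symbol is repeated more than three times in a row; V, L and D each appear at most once; the only places a smaller symbol precedes a larger one are the allowed subtractive pairs CM, IX, the symbol right after such a pair (if any) is smaller than the pair's first symbol, and otherwise the values never increase from left to right. Value: M (1000) + M (1000) + M (1000) + CM (900) + IX (9) = 3909. So it is a valid standard Roman numeral.

Yes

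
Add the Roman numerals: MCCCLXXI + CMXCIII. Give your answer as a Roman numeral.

MCCCLXXI = 1371
CMXCIII = 993
1371 + 993 = 2364

MMCCCLXIV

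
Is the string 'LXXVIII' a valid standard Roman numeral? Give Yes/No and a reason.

'LXXVIII': Check the rules: uses only the symbols I, V, X, L, C, D, M; no symbol is repeated more than three times in a row; V, L and D each appear at most once; no smaller symbol precedes a larger one (values never increase from left to right). Value: L (50) + X (10) + X (10) + V (5) + I (1) + I (1) + I (1) = 78. So it is a valid standard Roman numeral.

Yes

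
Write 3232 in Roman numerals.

Convert 3232 to Roman numerals:
  3232 contains 3×1000 (MMM)
  232 contains 2×100 (CC)
  32 contains 3×10 (XXX)
  2 contains 2×1 (II)

MMMCCXXXII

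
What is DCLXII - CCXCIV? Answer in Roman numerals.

DCLXII = 662
CCXCIV = 294
662 - 294 = 368

CCCLXVIII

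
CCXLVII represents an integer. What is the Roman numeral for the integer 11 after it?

CCXLVII = 247
247 + 11 = 258

CCLVIII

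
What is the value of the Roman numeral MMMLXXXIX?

MMMLXXXIX: M=1000, M=1000, M=1000, L=50, X=10, X=10, X=10, IX=9
1000 + 1000 + 1000 + 50 + 10 + 10 + 10 + 9 = 3089

3089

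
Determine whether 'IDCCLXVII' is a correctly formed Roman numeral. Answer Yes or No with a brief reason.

'IDCCLXVII': Invalid subtractive combination: ID

No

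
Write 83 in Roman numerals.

Convert 83 to Roman numerals:
  83 contains 1×50 (L)
  33 contains 3×10 (XXX)
  3 contains 3×1 (III)

LXXXIII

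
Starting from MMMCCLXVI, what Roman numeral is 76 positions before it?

MMMCCLXVI = 3266
3266 - 76 = 3190

MMMCXC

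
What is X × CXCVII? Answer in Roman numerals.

X = 10
CXCVII = 197
10 × 197 = 1970

MCMLXX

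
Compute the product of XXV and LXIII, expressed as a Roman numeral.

XXV = 25
LXIII = 63
25 × 63 = 1575

MDLXXV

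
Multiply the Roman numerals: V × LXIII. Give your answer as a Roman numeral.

V = 5
LXIII = 63
5 × 63 = 315

CCCXV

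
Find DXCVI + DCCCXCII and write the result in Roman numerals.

DXCVI = 596
DCCCXCII = 892
596 + 892 = 1488

MCDLXXXVIII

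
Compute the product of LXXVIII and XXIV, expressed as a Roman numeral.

LXXVIII = 78
XXIV = 24
78 × 24 = 1872

MDCCCLXXII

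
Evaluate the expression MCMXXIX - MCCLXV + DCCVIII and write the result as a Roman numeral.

MCMXXIX = 1929, MCCLXV = 1265, DCCVIII = 708
1929 - 1265 = 664
664 + 708 = 1372

MCCCLXXII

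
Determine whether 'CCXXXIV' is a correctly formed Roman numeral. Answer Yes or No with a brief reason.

'CCXXXIV': Check the rules: uses only the symbols I, V, X, L, C, D, M; no symbol is repeated more than three times in a row; V, L and D each appear at most once; the only place a smaller symbol precedes a larger one is the allowed subtractive pair IV, the symbol right after such a pair (if any) is smaller than the pair's first symbol, and otherwise the values never increase from left to right. Value: C (100) + C (100) + X (10) + X (10) + X (10) + IV (4) = 234. So it is a valid standard Roman numeral.

Yes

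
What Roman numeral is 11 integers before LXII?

LXII = 62
62 - 11 = 51

LI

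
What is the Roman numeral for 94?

Convert 94 to Roman numerals:
  94 contains 1×90 (XC)
  4 contains 1×4 (IV)

XCIV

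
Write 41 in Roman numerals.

Convert 41 to Roman numerals:
  41 contains 1×40 (XL)
  1 contains 1×1 (I)

XLI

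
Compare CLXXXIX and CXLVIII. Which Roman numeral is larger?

CLXXXIX = 189
CXLVIII = 148
189 is larger

CLXXXIX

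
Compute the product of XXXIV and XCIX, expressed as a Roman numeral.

XXXIV = 34
XCIX = 99
34 × 99 = 3366

MMMCCCLXVI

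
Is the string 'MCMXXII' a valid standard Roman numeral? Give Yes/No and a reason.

'MCMXXII': Check the rules: uses only the symbols I, V, X, L, C, D, M; no symbol is repeated more than three times in a row; V, L and D each appear at most once; the only place a smaller symbol precedes a larger one is the allowed subtractive pair CM, the symbol right after such a pair (if any) is smaller than the pair's first symbol, and otherwise the values never increase from left to right. Value: M (1000) + CM (900) + X (10) + X (10) + I (1) + I (1) = 1922. So it is a valid standard Roman numeral.

Yes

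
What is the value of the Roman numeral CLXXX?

CLXXX: C=100, L=50, X=10, X=10, X=10
100 + 50 + 10 + 10 + 10 = 180

180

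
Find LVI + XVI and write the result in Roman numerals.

LVI = 56
XVI = 16
56 + 16 = 72

LXXII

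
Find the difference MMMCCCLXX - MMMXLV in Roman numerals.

MMMCCCLXX = 3370
MMMXLV = 3045
3370 - 3045 = 325

CCCXXV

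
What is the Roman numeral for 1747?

Convert 1747 to Roman numerals:
  1747 contains 1×1000 (M)
  747 contains 1×500 (D)
  247 contains 2×100 (CC)
  47 contains 1×40 (XL)
  7 contains 1×5 (V)
  2 contains 2×1 (II)

MDCCXLVII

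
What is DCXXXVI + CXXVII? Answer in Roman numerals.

DCXXXVI = 636
CXXVII = 127
636 + 127 = 763

DCCLXIII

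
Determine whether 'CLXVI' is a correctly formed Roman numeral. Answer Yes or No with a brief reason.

'CLXVI': Check the rules: uses only the symbols I, V, X, L, C, D, M; no symbol is repeated more than three times in a row; V, L and D each appear at most once; no smaller symbol precedes a larger one (values never increase from left to right). Value: C (100) + L (50) + X (10) + V (5) + I (1) = 166. So it is a valid standard Roman numeral.

Yes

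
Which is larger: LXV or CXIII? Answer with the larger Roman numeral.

LXV = 65
CXIII = 113
113 is larger

CXIII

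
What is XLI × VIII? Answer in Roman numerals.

XLI = 41
VIII = 8
41 × 8 = 328

CCCXXVIII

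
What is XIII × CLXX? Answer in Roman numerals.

XIII = 13
CLXX = 170
13 × 170 = 2210

MMCCX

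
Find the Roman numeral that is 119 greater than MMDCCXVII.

MMDCCXVII = 2717
2717 + 119 = 2836

MMDCCCXXXVI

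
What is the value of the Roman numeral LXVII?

LXVII: L=50, X=10, V=5, I=1, I=1
50 + 10 + 5 + 1 + 1 = 67

67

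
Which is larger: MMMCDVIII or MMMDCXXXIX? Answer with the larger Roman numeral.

MMMCDVIII = 3408
MMMDCXXXIX = 3639
3639 is larger

MMMDCXXXIX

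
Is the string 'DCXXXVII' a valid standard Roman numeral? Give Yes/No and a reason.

'DCXXXVII': Check the rules: uses only the symbols I, V, X, L, C, D, M; no symbol is repeated more than three times in a row; V, L and D each appear at most once; no smaller symbol precedes a larger one (values never increase from left to right). Value: D (500) + C (100) + X (10) + X (10) + X (10) + V (5) + I (1) + I (1) = 637. So it is a valid standard Roman numeral.

Yes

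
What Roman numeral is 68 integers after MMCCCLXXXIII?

MMCCCLXXXIII = 2383
2383 + 68 = 2451

MMCDLI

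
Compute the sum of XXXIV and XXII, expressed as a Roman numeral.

XXXIV = 34
XXII = 22
34 + 22 = 56

LVI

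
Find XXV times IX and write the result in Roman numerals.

XXV = 25
IX = 9
25 × 9 = 225

CCXXV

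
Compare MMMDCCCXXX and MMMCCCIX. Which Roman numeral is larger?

MMMDCCCXXX = 3830
MMMCCCIX = 3309
3830 is larger

MMMDCCCXXX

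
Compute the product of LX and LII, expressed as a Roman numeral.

LX = 60
LII = 52
60 × 52 = 3120

MMMCXX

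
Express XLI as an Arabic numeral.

XLI: XL=40, I=1
40 + 1 = 41

41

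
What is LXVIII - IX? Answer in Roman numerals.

LXVIII = 68
IX = 9
68 - 9 = 59

LIX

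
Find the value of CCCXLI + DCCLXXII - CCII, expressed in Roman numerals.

CCCXLI = 341, DCCLXXII = 772, CCII = 202
341 + 772 = 1113
1113 - 202 = 911

CMXI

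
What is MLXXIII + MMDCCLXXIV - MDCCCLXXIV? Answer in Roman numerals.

MLXXIII = 1073, MMDCCLXXIV = 2774, MDCCCLXXIV = 1874
1073 + 2774 = 3847
3847 - 1874 = 1973

MCMLXXIII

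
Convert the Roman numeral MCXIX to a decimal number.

MCXIX: M=1000, C=100, X=10, IX=9
1000 + 100 + 10 + 9 = 1119

1119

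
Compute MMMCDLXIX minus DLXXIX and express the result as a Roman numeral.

MMMCDLXIX = 3469
DLXXIX = 579
3469 - 579 = 2890

MMDCCCXC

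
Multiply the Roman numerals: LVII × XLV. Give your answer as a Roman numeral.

LVII = 57
XLV = 45
57 × 45 = 2565

MMDLXV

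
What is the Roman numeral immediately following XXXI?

XXXI = 31, so the next integer is 31 + 1 = 32

XXXII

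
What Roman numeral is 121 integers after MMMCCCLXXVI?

MMMCCCLXXVI = 3376
3376 + 121 = 3497

MMMCDXCVII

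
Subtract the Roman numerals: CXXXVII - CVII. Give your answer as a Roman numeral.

CXXXVII = 137
CVII = 107
137 - 107 = 30

XXX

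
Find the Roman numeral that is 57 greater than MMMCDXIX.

MMMCDXIX = 3419
3419 + 57 = 3476

MMMCDLXXVI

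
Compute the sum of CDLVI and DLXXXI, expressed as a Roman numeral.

CDLVI = 456
DLXXXI = 581
456 + 581 = 1037

MXXXVII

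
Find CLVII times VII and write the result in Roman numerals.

CLVII = 157
VII = 7
157 × 7 = 1099

MXCIX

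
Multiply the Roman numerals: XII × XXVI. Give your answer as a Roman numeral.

XII = 12
XXVI = 26
12 × 26 = 312

CCCXII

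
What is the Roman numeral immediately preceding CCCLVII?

CCCLVII = 357, so the previous integer is 357 - 1 = 356

CCCLVI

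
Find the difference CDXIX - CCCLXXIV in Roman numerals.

CDXIX = 419
CCCLXXIV = 374
419 - 374 = 45

XLV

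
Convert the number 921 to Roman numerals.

Convert 921 to Roman numerals:
  921 contains 1×900 (CM)
  21 contains 2×10 (XX)
  1 contains 1×1 (I)

CMXXI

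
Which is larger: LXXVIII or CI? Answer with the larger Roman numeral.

LXXVIII = 78
CI = 101
101 is larger

CI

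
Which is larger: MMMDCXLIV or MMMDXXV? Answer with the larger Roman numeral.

MMMDCXLIV = 3644
MMMDXXV = 3525
3644 is larger

MMMDCXLIV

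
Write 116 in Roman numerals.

Convert 116 to Roman numerals:
  116 contains 1×100 (C)
  16 contains 1×10 (X)
  6 contains 1×5 (V)
  1 contains 1×1 (I)

CXVI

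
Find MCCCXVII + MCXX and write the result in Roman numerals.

MCCCXVII = 1317
MCXX = 1120
1317 + 1120 = 2437

MMCDXXXVII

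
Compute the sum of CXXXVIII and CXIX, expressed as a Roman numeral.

CXXXVIII = 138
CXIX = 119
138 + 119 = 257

CCLVII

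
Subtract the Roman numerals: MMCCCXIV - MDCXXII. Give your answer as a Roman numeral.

MMCCCXIV = 2314
MDCXXII = 1622
2314 - 1622 = 692

DCXCII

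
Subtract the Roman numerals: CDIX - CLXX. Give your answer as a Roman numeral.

CDIX = 409
CLXX = 170
409 - 170 = 239

CCXXXIX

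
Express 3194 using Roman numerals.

Convert 3194 to Roman numerals:
  3194 contains 3×1000 (MMM)
  194 contains 1×100 (C)
  94 contains 1×90 (XC)
  4 contains 1×4 (IV)

MMMCXCIV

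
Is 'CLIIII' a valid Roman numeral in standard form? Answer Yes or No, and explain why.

'CLIIII': More than 3 consecutive I's

No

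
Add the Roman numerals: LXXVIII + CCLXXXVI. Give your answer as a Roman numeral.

LXXVIII = 78
CCLXXXVI = 286
78 + 286 = 364

CCCLXIV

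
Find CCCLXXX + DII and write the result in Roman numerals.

CCCLXXX = 380
DII = 502
380 + 502 = 882

DCCCLXXXII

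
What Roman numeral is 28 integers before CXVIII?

CXVIII = 118
118 - 28 = 90

XC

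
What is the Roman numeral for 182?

Convert 182 to Roman numerals:
  182 contains 1×100 (C)
  82 contains 1×50 (L)
  32 contains 3×10 (XXX)
  2 contains 2×1 (II)

CLXXXII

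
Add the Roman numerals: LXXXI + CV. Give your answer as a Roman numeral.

LXXXI = 81
CV = 105
81 + 105 = 186

CLXXXVI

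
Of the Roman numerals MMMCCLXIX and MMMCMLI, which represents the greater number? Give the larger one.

MMMCCLXIX = 3269
MMMCMLI = 3951
3951 is larger

MMMCMLI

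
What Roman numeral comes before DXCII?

DXCII = 592, so the previous integer is 592 - 1 = 591

DXCI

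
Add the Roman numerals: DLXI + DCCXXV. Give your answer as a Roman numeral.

DLXI = 561
DCCXXV = 725
561 + 725 = 1286

MCCLXXXVI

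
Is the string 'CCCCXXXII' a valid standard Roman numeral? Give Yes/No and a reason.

'CCCCXXXII': More than 3 consecutive C's

No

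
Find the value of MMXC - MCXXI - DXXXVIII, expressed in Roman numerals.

MMXC = 2090, MCXXI = 1121, DXXXVIII = 538
2090 - 1121 = 969
969 - 538 = 431

CDXXXI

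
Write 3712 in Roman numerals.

Convert 3712 to Roman numerals:
  3712 contains 3×1000 (MMM)
  712 contains 1×500 (D)
  212 contains 2×100 (CC)
  12 contains 1×10 (X)
  2 contains 2×1 (II)

MMMDCCXII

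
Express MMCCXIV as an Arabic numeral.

MMCCXIV: M=1000, M=1000, C=100, C=100, X=10, IV=4
1000 + 1000 + 100 + 100 + 10 + 4 = 2214

2214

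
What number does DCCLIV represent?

DCCLIV: D=500, C=100, C=100, L=50, IV=4
500 + 100 + 100 + 50 + 4 = 754

754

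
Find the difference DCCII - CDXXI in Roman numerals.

DCCII = 702
CDXXI = 421
702 - 421 = 281

CCLXXXI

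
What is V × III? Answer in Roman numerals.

V = 5
III = 3
5 × 3 = 15

XV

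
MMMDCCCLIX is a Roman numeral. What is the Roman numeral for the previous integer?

MMMDCCCLIX = 3859; previous is 3858

MMMDCCCLVIII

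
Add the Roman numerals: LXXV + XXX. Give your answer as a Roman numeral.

LXXV = 75
XXX = 30
75 + 30 = 105

CV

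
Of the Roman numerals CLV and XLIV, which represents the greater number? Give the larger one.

CLV = 155
XLIV = 44
155 is larger

CLV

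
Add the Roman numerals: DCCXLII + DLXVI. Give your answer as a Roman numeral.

DCCXLII = 742
DLXVI = 566
742 + 566 = 1308

MCCCVIII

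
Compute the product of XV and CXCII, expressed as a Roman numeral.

XV = 15
CXCII = 192
15 × 192 = 2880

MMDCCCLXXX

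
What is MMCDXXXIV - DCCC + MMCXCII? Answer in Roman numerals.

MMCDXXXIV = 2434, DCCC = 800, MMCXCII = 2192
2434 - 800 = 1634
1634 + 2192 = 3826

MMMDCCCXXVI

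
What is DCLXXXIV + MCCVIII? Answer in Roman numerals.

DCLXXXIV = 684
MCCVIII = 1208
684 + 1208 = 1892

MDCCCXCII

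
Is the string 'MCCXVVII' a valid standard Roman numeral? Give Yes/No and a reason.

'MCCXVVII': V should not appear more than once

No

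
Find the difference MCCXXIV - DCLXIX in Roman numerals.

MCCXXIV = 1224
DCLXIX = 669
1224 - 669 = 555

DLV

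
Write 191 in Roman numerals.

Convert 191 to Roman numerals:
  191 contains 1×100 (C)
  91 contains 1×90 (XC)
  1 contains 1×1 (I)

CXCI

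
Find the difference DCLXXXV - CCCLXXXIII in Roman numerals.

DCLXXXV = 685
CCCLXXXIII = 383
685 - 383 = 302

CCCII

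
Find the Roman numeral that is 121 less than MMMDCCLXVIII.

MMMDCCLXVIII = 3768
3768 - 121 = 3647

MMMDCXLVII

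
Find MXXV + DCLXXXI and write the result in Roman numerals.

MXXV = 1025
DCLXXXI = 681
1025 + 681 = 1706

MDCCVI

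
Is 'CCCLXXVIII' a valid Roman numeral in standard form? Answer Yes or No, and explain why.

'CCCLXXVIII': Check the rules: uses only the symbols I, V, X, L, C, D, M; no symbol is repeated more than three times in a row; V, L and D each appear at most once; no smaller symbol precedes a larger one (values never increase from left to right). Value: C (100) + C (100) + C (100) + L (50) + X (10) + X (10) + V (5) + I (1) + I (1) + I (1) = 378. So it is a valid standard Roman numeral.

Yes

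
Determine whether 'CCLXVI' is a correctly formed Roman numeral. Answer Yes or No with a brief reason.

'CCLXVI': Check the rules: uses only the symbols I, V, X, L, C, D, M; no symbol is repeated more than three times in a row; V, L and D each appear at most once; no smaller symbol precedes a larger one (values never increase from left to right). Value: C (100) + C (100) + L (50) + X (10) + V (5) + I (1) = 266. So it is a valid standard Roman numeral.

Yes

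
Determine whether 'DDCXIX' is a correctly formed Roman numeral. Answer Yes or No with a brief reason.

'DDCXIX': D should not appear more than once

No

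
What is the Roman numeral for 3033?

Convert 3033 to Roman numerals:
  3033 contains 3×1000 (MMM)
  33 contains 3×10 (XXX)
  3 contains 3×1 (III)

MMMXXXIII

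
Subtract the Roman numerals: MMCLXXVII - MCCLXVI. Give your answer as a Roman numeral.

MMCLXXVII = 2177
MCCLXVI = 1266
2177 - 1266 = 911

CMXI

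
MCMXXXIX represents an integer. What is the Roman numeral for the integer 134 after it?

MCMXXXIX = 1939
1939 + 134 = 2073

MMLXXIII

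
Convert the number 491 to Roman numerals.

Convert 491 to Roman numerals:
  491 contains 1×400 (CD)
  91 contains 1×90 (XC)
  1 contains 1×1 (I)

CDXCI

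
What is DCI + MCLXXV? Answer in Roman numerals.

DCI = 601
MCLXXV = 1175
601 + 1175 = 1776

MDCCLXXVI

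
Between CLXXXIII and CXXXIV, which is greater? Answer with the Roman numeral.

CLXXXIII = 183
CXXXIV = 134
183 is larger

CLXXXIII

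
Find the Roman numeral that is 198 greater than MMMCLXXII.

MMMCLXXII = 3172
3172 + 198 = 3370

MMMCCCLXX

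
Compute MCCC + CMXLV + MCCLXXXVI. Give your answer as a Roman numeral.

MCCC = 1300, CMXLV = 945, MCCLXXXVI = 1286
1300 + 945 = 2245
2245 + 1286 = 3531

MMMDXXXI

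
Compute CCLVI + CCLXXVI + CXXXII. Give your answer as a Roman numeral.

CCLVI = 256, CCLXXVI = 276, CXXXII = 132
256 + 276 = 532
532 + 132 = 664

DCLXIV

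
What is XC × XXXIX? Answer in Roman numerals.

XC = 90
XXXIX = 39
90 × 39 = 3510

MMMDX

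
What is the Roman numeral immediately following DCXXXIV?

DCXXXIV = 634, so the next integer is 634 + 1 = 635

DCXXXV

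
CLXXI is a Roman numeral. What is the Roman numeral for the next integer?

CLXXI = 171; next is 172

CLXXII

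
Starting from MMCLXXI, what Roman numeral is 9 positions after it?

MMCLXXI = 2171
2171 + 9 = 2180

MMCLXXX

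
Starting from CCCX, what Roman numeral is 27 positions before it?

CCCX = 310
310 - 27 = 283

CCLXXXIII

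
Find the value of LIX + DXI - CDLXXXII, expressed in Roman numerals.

LIX = 59, DXI = 511, CDLXXXII = 482
59 + 511 = 570
570 - 482 = 88

LXXXVIII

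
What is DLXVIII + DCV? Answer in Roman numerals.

DLXVIII = 568
DCV = 605
568 + 605 = 1173

MCLXXIII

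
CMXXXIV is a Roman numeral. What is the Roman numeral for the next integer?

CMXXXIV = 934; next is 935

CMXXXV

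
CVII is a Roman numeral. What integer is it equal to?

CVII: C=100, V=5, I=1, I=1
100 + 5 + 1 + 1 = 107

107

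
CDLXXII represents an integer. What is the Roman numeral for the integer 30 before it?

CDLXXII = 472
472 - 30 = 442

CDXLII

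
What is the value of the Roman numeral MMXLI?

MMXLI: M=1000, M=1000, XL=40, I=1
1000 + 1000 + 40 + 1 = 2041

2041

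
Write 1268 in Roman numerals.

Convert 1268 to Roman numerals:
  1268 contains 1×1000 (M)
  268 contains 2×100 (CC)
  68 contains 1×50 (L)
  18 contains 1×10 (X)
  8 contains 1×5 (V)
  3 contains 3×1 (III)

MCCLXVIII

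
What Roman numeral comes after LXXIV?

LXXIV = 74; next is 75

LXXV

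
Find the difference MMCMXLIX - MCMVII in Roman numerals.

MMCMXLIX = 2949
MCMVII = 1907
2949 - 1907 = 1042

MXLII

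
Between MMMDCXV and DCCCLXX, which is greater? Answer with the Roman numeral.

MMMDCXV = 3615
DCCCLXX = 870
3615 is larger

MMMDCXV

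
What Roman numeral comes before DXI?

DXI = 511, so the previous integer is 511 - 1 = 510

DX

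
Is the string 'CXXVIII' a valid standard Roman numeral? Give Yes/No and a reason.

'CXXVIII': Check the rules: uses only the symbols I, V, X, L, C, D, M; no symbol is repeated more than three times in a row; V, L and D each appear at most once; no smaller symbol precedes a larger one (values never increase from left to right). Value: C (100) + X (10) + X (10) + V (5) + I (1) + I (1) + I (1) = 128. So it is a valid standard Roman numeral.

Yes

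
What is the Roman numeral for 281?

Convert 281 to Roman numerals:
  281 contains 2×100 (CC)
  81 contains 1×50 (L)
  31 contains 3×10 (XXX)
  1 contains 1×1 (I)

CCLXXXI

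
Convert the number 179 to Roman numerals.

Convert 179 to Roman numerals:
  179 contains 1×100 (C)
  79 contains 1×50 (L)
  29 contains 2×10 (XX)
  9 contains 1×9 (IX)

CLXXIX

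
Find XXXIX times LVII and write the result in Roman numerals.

XXXIX = 39
LVII = 57
39 × 57 = 2223

MMCCXXIII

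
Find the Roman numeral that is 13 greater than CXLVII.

CXLVII = 147
147 + 13 = 160

CLX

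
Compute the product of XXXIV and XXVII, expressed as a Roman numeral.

XXXIV = 34
XXVII = 27
34 × 27 = 918

CMXVIII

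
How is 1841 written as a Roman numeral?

Convert 1841 to Roman numerals:
  1841 contains 1×1000 (M)
  841 contains 1×500 (D)
  341 contains 3×100 (CCC)
  41 contains 1×40 (XL)
  1 contains 1×1 (I)

MDCCCXLI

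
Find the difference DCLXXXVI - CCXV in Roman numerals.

DCLXXXVI = 686
CCXV = 215
686 - 215 = 471

CDLXXI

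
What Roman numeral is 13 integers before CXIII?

CXIII = 113
113 - 13 = 100

C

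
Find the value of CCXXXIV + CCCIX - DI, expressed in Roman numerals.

CCXXXIV = 234, CCCIX = 309, DI = 501
234 + 309 = 543
543 - 501 = 42

XLII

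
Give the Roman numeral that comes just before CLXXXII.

CLXXXII = 182, so the previous integer is 182 - 1 = 181

CLXXXI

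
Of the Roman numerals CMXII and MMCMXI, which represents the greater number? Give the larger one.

CMXII = 912
MMCMXI = 2911
2911 is larger

MMCMXI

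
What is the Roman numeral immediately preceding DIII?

DIII = 503; previous is 502

DII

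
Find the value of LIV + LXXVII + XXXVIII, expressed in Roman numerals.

LIV = 54, LXXVII = 77, XXXVIII = 38
54 + 77 = 131
131 + 38 = 169

CLXIX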